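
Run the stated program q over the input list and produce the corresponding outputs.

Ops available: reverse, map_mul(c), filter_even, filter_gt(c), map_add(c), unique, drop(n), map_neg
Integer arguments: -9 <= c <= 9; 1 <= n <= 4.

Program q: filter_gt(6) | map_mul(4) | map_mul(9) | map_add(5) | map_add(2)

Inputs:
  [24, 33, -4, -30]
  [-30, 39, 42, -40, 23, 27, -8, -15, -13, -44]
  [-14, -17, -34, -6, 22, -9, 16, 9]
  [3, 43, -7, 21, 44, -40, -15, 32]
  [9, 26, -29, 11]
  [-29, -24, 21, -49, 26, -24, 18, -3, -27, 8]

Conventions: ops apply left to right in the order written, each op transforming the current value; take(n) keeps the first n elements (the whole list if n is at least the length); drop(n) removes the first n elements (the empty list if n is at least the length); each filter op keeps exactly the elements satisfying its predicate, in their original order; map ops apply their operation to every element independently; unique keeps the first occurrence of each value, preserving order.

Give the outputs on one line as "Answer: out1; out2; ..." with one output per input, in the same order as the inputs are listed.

[871, 1195]; [1411, 1519, 835, 979]; [799, 583, 331]; [1555, 763, 1591, 1159]; [331, 943, 403]; [763, 943, 655, 295]

Execution, op by op:
  [24, 33, -4, -30] -> [24, 33] -> [96, 132] -> [864, 1188] -> [869, 1193] -> [871, 1195]
  [-30, 39, 42, -40, 23, 27, -8, -15, -13, -44] -> [39, 42, 23, 27] -> [156, 168, 92, 108] -> [1404, 1512, 828, 972] -> [1409, 1517, 833, 977] -> [1411, 1519, 835, 979]
  [-14, -17, -34, -6, 22, -9, 16, 9] -> [22, 16, 9] -> [88, 64, 36] -> [792, 576, 324] -> [797, 581, 329] -> [799, 583, 331]
  [3, 43, -7, 21, 44, -40, -15, 32] -> [43, 21, 44, 32] -> [172, 84, 176, 128] -> [1548, 756, 1584, 1152] -> [1553, 761, 1589, 1157] -> [1555, 763, 1591, 1159]
  [9, 26, -29, 11] -> [9, 26, 11] -> [36, 104, 44] -> [324, 936, 396] -> [329, 941, 401] -> [331, 943, 403]
  [-29, -24, 21, -49, 26, -24, 18, -3, -27, 8] -> [21, 26, 18, 8] -> [84, 104, 72, 32] -> [756, 936, 648, 288] -> [761, 941, 653, 293] -> [763, 943, 655, 295]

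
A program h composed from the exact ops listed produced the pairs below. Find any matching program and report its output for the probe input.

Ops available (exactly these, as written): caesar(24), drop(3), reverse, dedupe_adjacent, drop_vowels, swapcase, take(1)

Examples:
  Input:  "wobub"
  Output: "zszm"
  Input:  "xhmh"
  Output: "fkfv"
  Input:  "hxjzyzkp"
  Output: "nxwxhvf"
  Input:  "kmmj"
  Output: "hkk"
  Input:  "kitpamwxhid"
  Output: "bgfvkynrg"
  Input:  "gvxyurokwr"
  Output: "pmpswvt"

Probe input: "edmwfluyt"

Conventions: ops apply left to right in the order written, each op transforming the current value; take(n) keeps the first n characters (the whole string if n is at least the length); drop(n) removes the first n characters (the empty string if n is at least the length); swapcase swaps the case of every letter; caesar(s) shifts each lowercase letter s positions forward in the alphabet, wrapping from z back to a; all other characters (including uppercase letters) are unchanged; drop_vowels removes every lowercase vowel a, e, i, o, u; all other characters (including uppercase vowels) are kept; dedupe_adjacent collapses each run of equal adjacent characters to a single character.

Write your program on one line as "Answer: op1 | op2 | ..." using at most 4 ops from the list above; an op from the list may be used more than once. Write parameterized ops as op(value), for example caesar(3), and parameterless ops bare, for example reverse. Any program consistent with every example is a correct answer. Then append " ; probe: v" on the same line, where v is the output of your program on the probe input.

reverse | caesar(24) | drop_vowels ; probe: "rwsjdkbc"

Check, running the answer program on each example:
  "wobub" -> "bubow" -> "zszmu" -> "zszm"
  "xhmh" -> "hmhx" -> "fkfv" -> "fkfv"
  "hxjzyzkp" -> "pkzyzjxh" -> "nixwxhvf" -> "nxwxhvf"
  "kmmj" -> "jmmk" -> "hkki" -> "hkk"
  "kitpamwxhid" -> "dihxwmaptik" -> "bgfvukynrgi" -> "bgfvkynrg"
  "gvxyurokwr" -> "rwkoruyxvg" -> "puimpswvte" -> "pmpswvt"
  probe: "edmwfluyt" -> "tyulfwmde" -> "rwsjdukbc" -> "rwsjdkbc"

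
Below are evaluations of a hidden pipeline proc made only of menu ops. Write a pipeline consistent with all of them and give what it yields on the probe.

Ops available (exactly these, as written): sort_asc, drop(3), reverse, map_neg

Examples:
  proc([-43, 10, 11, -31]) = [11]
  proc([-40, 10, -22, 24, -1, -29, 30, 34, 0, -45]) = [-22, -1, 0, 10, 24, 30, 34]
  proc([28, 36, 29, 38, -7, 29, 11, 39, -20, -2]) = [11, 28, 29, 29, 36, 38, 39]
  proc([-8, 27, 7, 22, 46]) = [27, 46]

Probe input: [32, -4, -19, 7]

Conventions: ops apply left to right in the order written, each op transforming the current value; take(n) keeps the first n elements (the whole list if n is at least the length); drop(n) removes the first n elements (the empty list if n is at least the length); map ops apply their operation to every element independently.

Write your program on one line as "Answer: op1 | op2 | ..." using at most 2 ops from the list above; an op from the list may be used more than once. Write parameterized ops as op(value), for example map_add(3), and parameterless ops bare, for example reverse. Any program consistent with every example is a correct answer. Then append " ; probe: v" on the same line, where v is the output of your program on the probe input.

sort_asc | drop(3) ; probe: [32]

Check, running the answer program on each example:
  [-43, 10, 11, -31] -> [-43, -31, 10, 11] -> [11]
  [-40, 10, -22, 24, -1, -29, 30, 34, 0, -45] -> [-45, -40, -29, -22, -1, 0, 10, 24, 30, 34] -> [-22, -1, 0, 10, 24, 30, 34]
  [28, 36, 29, 38, -7, 29, 11, 39, -20, -2] -> [-20, -7, -2, 11, 28, 29, 29, 36, 38, 39] -> [11, 28, 29, 29, 36, 38, 39]
  [-8, 27, 7, 22, 46] -> [-8, 7, 22, 27, 46] -> [27, 46]
  probe: [32, -4, -19, 7] -> [-19, -4, 7, 32] -> [32]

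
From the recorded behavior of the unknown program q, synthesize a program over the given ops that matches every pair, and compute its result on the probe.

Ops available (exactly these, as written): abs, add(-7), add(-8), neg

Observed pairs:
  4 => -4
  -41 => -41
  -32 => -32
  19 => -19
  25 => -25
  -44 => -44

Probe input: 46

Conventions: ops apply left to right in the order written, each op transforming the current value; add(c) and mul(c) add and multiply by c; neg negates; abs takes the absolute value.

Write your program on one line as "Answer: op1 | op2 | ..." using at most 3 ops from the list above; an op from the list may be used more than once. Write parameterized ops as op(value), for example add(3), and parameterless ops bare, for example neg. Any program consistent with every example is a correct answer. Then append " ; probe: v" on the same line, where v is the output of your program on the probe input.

abs | neg ; probe: -46

Check, running the answer program on each example:
  4 -> 4 -> -4
  -41 -> 41 -> -41
  -32 -> 32 -> -32
  19 -> 19 -> -19
  25 -> 25 -> -25
  -44 -> 44 -> -44
  probe: 46 -> 46 -> -46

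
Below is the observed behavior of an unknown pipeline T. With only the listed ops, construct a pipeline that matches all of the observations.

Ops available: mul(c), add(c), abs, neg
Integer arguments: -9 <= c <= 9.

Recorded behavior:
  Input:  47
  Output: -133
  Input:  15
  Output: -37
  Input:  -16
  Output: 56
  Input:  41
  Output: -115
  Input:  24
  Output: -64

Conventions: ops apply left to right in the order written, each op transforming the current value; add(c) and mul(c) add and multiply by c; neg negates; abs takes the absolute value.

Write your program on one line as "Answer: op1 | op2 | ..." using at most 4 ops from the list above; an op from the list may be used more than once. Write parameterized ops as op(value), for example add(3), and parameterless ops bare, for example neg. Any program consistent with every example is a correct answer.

mul(3) | neg | add(8)

Check, running the answer program on each example:
  47 -> 141 -> -141 -> -133
  15 -> 45 -> -45 -> -37
  -16 -> -48 -> 48 -> 56
  41 -> 123 -> -123 -> -115
  24 -> 72 -> -72 -> -64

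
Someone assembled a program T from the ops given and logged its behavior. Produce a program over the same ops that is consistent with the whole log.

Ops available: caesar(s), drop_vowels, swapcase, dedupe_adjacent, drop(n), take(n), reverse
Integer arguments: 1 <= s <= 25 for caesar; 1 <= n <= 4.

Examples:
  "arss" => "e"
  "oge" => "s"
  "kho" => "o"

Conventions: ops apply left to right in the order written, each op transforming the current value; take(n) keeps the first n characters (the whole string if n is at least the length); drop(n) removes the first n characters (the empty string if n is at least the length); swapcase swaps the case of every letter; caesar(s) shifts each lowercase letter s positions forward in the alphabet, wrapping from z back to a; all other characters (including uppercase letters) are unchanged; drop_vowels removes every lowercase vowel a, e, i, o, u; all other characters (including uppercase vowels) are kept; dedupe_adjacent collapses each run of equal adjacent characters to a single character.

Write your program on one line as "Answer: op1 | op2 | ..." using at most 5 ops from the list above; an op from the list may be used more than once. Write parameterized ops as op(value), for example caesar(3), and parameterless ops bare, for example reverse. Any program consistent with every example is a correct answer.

take(1) | caesar(23) | caesar(2) | caesar(21) | caesar(10)

Check, running the answer program on each example:
  "arss" -> "a" -> "x" -> "z" -> "u" -> "e"
  "oge" -> "o" -> "l" -> "n" -> "i" -> "s"
  "kho" -> "k" -> "h" -> "j" -> "e" -> "o"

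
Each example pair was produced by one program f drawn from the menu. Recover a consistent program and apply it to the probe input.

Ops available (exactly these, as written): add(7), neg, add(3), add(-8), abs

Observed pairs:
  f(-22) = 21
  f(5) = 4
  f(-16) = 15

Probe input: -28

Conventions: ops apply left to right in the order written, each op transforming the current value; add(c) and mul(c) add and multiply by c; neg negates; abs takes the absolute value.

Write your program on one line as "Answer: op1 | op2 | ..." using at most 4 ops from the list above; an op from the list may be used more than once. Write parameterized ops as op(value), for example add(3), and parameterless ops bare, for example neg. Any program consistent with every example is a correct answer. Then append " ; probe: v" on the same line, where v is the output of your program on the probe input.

abs | add(-8) | add(7) ; probe: 27

Check, running the answer program on each example:
  -22 -> 22 -> 14 -> 21
  5 -> 5 -> -3 -> 4
  -16 -> 16 -> 8 -> 15
  probe: -28 -> 28 -> 20 -> 27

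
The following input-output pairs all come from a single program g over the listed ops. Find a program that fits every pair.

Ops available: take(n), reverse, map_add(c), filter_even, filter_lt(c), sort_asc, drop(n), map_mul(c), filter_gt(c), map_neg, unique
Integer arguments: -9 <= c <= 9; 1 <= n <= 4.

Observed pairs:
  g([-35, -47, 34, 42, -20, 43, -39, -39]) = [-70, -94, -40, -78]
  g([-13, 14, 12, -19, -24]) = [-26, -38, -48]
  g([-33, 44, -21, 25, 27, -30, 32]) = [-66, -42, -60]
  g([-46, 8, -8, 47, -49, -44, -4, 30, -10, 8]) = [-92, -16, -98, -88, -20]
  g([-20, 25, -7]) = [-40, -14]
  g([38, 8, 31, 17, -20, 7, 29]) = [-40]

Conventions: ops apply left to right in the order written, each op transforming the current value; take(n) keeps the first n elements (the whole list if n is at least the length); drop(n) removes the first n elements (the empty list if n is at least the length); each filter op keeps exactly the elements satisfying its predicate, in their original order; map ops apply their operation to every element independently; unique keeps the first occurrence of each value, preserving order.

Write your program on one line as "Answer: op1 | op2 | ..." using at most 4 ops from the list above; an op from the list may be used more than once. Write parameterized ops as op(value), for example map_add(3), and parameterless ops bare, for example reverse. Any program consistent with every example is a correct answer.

filter_lt(-5) | map_mul(-2) | unique | map_neg

Check, running the answer program on each example:
  [-35, -47, 34, 42, -20, 43, -39, -39] -> [-35, -47, -20, -39, -39] -> [70, 94, 40, 78, 78] -> [70, 94, 40, 78] -> [-70, -94, -40, -78]
  [-13, 14, 12, -19, -24] -> [-13, -19, -24] -> [26, 38, 48] -> [26, 38, 48] -> [-26, -38, -48]
  [-33, 44, -21, 25, 27, -30, 32] -> [-33, -21, -30] -> [66, 42, 60] -> [66, 42, 60] -> [-66, -42, -60]
  [-46, 8, -8, 47, -49, -44, -4, 30, -10, 8] -> [-46, -8, -49, -44, -10] -> [92, 16, 98, 88, 20] -> [92, 16, 98, 88, 20] -> [-92, -16, -98, -88, -20]
  [-20, 25, -7] -> [-20, -7] -> [40, 14] -> [40, 14] -> [-40, -14]
  [38, 8, 31, 17, -20, 7, 29] -> [-20] -> [40] -> [40] -> [-40]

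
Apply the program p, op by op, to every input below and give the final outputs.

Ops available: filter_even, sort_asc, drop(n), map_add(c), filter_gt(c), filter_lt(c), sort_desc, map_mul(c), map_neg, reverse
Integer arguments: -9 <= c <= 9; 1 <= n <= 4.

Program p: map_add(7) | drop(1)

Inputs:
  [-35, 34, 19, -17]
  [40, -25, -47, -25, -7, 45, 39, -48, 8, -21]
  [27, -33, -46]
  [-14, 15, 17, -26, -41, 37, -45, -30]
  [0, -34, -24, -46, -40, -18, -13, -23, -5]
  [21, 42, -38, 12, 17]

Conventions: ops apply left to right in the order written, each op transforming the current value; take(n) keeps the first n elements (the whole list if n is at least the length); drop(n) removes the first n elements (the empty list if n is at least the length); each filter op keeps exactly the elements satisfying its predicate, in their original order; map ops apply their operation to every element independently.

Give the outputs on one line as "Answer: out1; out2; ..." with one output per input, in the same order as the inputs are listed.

[41, 26, -10]; [-18, -40, -18, 0, 52, 46, -41, 15, -14]; [-26, -39]; [22, 24, -19, -34, 44, -38, -23]; [-27, -17, -39, -33, -11, -6, -16, 2]; [49, -31, 19, 24]

Execution, op by op:
  [-35, 34, 19, -17] -> [-28, 41, 26, -10] -> [41, 26, -10]
  [40, -25, -47, -25, -7, 45, 39, -48, 8, -21] -> [47, -18, -40, -18, 0, 52, 46, -41, 15, -14] -> [-18, -40, -18, 0, 52, 46, -41, 15, -14]
  [27, -33, -46] -> [34, -26, -39] -> [-26, -39]
  [-14, 15, 17, -26, -41, 37, -45, -30] -> [-7, 22, 24, -19, -34, 44, -38, -23] -> [22, 24, -19, -34, 44, -38, -23]
  [0, -34, -24, -46, -40, -18, -13, -23, -5] -> [7, -27, -17, -39, -33, -11, -6, -16, 2] -> [-27, -17, -39, -33, -11, -6, -16, 2]
  [21, 42, -38, 12, 17] -> [28, 49, -31, 19, 24] -> [49, -31, 19, 24]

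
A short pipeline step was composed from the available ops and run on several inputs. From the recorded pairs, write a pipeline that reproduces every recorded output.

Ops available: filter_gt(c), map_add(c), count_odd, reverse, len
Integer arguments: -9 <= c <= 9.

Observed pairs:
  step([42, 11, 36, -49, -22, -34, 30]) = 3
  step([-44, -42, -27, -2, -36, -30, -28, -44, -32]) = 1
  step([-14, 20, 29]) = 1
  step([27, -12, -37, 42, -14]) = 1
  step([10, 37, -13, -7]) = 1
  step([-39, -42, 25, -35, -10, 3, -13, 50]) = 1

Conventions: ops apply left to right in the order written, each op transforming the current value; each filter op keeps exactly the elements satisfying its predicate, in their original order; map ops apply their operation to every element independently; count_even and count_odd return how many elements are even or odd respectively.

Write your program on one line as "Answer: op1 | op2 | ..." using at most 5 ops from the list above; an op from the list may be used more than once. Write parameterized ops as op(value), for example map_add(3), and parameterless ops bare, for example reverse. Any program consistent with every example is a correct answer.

map_add(2) | map_add(7) | filter_gt(1) | count_odd

Check, running the answer program on each example:
  [42, 11, 36, -49, -22, -34, 30] -> [44, 13, 38, -47, -20, -32, 32] -> [51, 20, 45, -40, -13, -25, 39] -> [51, 20, 45, 39] -> 3
  [-44, -42, -27, -2, -36, -30, -28, -44, -32] -> [-42, -40, -25, 0, -34, -28, -26, -42, -30] -> [-35, -33, -18, 7, -27, -21, -19, -35, -23] -> [7] -> 1
  [-14, 20, 29] -> [-12, 22, 31] -> [-5, 29, 38] -> [29, 38] -> 1
  [27, -12, -37, 42, -14] -> [29, -10, -35, 44, -12] -> [36, -3, -28, 51, -5] -> [36, 51] -> 1
  [10, 37, -13, -7] -> [12, 39, -11, -5] -> [19, 46, -4, 2] -> [19, 46, 2] -> 1
  [-39, -42, 25, -35, -10, 3, -13, 50] -> [-37, -40, 27, -33, -8, 5, -11, 52] -> [-30, -33, 34, -26, -1, 12, -4, 59] -> [34, 12, 59] -> 1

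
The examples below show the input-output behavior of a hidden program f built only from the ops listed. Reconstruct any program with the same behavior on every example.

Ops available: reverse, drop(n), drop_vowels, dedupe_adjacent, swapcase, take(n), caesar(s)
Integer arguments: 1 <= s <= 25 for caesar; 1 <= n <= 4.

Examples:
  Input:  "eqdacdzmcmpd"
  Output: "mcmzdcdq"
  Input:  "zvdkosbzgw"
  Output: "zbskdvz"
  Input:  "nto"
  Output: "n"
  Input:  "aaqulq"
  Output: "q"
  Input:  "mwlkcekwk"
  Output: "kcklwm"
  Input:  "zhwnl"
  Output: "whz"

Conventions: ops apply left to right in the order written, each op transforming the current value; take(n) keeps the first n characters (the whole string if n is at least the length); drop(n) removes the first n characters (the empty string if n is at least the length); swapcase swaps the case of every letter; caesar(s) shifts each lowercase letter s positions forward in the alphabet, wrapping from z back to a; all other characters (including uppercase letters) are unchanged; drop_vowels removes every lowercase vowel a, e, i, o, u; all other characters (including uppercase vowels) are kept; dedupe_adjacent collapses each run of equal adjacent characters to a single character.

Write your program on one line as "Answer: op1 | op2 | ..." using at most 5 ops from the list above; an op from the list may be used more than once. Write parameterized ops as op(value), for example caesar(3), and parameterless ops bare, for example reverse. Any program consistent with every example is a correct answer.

reverse | dedupe_adjacent | drop(2) | drop_vowels

Check, running the answer program on each example:
  "eqdacdzmcmpd" -> "dpmcmzdcadqe" -> "dpmcmzdcadqe" -> "mcmzdcadqe" -> "mcmzdcdq"
  "zvdkosbzgw" -> "wgzbsokdvz" -> "wgzbsokdvz" -> "zbsokdvz" -> "zbskdvz"
  "nto" -> "otn" -> "otn" -> "n" -> "n"
  "aaqulq" -> "qluqaa" -> "qluqa" -> "uqa" -> "q"
  "mwlkcekwk" -> "kwkecklwm" -> "kwkecklwm" -> "kecklwm" -> "kcklwm"
  "zhwnl" -> "lnwhz" -> "lnwhz" -> "whz" -> "whz"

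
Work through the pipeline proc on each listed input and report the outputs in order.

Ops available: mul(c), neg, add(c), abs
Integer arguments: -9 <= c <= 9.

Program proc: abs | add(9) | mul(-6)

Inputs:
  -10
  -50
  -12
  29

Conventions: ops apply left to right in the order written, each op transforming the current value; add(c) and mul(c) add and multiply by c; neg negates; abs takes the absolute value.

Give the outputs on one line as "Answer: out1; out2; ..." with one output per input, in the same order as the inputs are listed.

Execution, op by op:
  -10 -> 10 -> 19 -> -114
  -50 -> 50 -> 59 -> -354
  -12 -> 12 -> 21 -> -126
  29 -> 29 -> 38 -> -228

-114; -354; -126; -228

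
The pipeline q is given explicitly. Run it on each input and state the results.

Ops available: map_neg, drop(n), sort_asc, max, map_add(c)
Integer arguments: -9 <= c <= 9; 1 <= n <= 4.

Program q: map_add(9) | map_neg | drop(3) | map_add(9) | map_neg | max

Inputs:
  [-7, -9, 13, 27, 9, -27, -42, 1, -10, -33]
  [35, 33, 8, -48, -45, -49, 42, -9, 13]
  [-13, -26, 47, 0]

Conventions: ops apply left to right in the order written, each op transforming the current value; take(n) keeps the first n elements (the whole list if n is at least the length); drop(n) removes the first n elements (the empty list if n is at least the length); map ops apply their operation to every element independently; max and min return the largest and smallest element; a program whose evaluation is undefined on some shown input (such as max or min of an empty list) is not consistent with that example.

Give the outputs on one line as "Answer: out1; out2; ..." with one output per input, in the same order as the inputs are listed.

Execution, op by op:
  [-7, -9, 13, 27, 9, -27, -42, 1, -10, -33] -> [2, 0, 22, 36, 18, -18, -33, 10, -1, -24] -> [-2, 0, -22, -36, -18, 18, 33, -10, 1, 24] -> [-36, -18, 18, 33, -10, 1, 24] -> [-27, -9, 27, 42, -1, 10, 33] -> [27, 9, -27, -42, 1, -10, -33] -> 27
  [35, 33, 8, -48, -45, -49, 42, -9, 13] -> [44, 42, 17, -39, -36, -40, 51, 0, 22] -> [-44, -42, -17, 39, 36, 40, -51, 0, -22] -> [39, 36, 40, -51, 0, -22] -> [48, 45, 49, -42, 9, -13] -> [-48, -45, -49, 42, -9, 13] -> 42
  [-13, -26, 47, 0] -> [-4, -17, 56, 9] -> [4, 17, -56, -9] -> [-9] -> [0] -> [0] -> 0

27; 42; 0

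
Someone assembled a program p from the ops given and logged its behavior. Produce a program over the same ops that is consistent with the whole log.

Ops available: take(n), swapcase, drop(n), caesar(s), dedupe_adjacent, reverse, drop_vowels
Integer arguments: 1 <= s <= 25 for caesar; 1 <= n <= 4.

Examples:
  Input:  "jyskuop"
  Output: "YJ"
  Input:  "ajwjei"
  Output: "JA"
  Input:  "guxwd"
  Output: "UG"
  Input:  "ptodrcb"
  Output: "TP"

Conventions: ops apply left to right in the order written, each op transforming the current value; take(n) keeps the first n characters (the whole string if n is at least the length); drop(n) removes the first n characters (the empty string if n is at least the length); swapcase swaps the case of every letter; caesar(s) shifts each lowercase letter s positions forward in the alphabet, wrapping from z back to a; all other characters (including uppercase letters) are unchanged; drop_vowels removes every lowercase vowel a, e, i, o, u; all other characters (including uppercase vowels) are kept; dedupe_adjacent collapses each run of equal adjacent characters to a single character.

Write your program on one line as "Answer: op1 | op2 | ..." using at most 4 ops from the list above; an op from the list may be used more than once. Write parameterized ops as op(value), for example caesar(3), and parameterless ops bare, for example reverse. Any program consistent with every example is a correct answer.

take(2) | swapcase | reverse

Check, running the answer program on each example:
  "jyskuop" -> "jy" -> "JY" -> "YJ"
  "ajwjei" -> "aj" -> "AJ" -> "JA"
  "guxwd" -> "gu" -> "GU" -> "UG"
  "ptodrcb" -> "pt" -> "PT" -> "TP"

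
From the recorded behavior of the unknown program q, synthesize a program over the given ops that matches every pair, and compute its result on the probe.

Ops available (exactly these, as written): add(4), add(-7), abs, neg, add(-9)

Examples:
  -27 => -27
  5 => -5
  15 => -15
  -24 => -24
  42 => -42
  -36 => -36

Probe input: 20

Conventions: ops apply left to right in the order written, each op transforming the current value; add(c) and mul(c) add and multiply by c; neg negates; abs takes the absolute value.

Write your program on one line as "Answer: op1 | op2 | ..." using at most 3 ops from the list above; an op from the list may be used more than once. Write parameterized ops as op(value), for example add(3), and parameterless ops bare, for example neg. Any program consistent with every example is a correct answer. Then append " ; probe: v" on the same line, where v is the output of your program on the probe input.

abs | neg ; probe: -20

Check, running the answer program on each example:
  -27 -> 27 -> -27
  5 -> 5 -> -5
  15 -> 15 -> -15
  -24 -> 24 -> -24
  42 -> 42 -> -42
  -36 -> 36 -> -36
  probe: 20 -> 20 -> -20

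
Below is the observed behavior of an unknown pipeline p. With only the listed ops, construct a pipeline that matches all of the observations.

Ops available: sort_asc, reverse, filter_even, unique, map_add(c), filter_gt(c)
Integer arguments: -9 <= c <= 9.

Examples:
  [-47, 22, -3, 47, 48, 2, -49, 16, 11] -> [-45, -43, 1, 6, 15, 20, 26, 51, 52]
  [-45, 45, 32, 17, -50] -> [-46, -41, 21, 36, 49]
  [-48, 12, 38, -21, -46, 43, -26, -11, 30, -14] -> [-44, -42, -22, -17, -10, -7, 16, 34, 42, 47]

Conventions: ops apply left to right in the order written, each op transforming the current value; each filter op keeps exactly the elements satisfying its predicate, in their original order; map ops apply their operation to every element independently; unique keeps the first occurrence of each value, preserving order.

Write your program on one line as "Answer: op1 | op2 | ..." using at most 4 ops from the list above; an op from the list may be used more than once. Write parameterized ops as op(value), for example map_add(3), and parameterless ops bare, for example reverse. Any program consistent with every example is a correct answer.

reverse | sort_asc | map_add(5) | map_add(-1)

Check, running the answer program on each example:
  [-47, 22, -3, 47, 48, 2, -49, 16, 11] -> [11, 16, -49, 2, 48, 47, -3, 22, -47] -> [-49, -47, -3, 2, 11, 16, 22, 47, 48] -> [-44, -42, 2, 7, 16, 21, 27, 52, 53] -> [-45, -43, 1, 6, 15, 20, 26, 51, 52]
  [-45, 45, 32, 17, -50] -> [-50, 17, 32, 45, -45] -> [-50, -45, 17, 32, 45] -> [-45, -40, 22, 37, 50] -> [-46, -41, 21, 36, 49]
  [-48, 12, 38, -21, -46, 43, -26, -11, 30, -14] -> [-14, 30, -11, -26, 43, -46, -21, 38, 12, -48] -> [-48, -46, -26, -21, -14, -11, 12, 30, 38, 43] -> [-43, -41, -21, -16, -9, -6, 17, 35, 43, 48] -> [-44, -42, -22, -17, -10, -7, 16, 34, 42, 47]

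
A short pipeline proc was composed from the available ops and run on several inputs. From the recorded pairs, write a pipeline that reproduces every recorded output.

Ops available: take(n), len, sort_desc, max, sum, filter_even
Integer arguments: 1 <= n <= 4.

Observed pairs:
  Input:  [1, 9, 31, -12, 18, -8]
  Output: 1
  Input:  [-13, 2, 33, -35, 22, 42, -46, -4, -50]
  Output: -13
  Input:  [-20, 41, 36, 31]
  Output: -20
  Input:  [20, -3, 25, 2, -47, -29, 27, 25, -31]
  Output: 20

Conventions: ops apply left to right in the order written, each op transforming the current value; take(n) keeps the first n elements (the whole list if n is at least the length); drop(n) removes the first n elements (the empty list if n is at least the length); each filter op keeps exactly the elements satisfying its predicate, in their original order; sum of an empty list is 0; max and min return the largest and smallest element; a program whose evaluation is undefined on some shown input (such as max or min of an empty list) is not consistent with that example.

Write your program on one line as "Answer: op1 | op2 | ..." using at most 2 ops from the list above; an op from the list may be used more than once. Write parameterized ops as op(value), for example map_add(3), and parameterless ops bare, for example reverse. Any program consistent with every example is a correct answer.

take(1) | max

Check, running the answer program on each example:
  [1, 9, 31, -12, 18, -8] -> [1] -> 1
  [-13, 2, 33, -35, 22, 42, -46, -4, -50] -> [-13] -> -13
  [-20, 41, 36, 31] -> [-20] -> -20
  [20, -3, 25, 2, -47, -29, 27, 25, -31] -> [20] -> 20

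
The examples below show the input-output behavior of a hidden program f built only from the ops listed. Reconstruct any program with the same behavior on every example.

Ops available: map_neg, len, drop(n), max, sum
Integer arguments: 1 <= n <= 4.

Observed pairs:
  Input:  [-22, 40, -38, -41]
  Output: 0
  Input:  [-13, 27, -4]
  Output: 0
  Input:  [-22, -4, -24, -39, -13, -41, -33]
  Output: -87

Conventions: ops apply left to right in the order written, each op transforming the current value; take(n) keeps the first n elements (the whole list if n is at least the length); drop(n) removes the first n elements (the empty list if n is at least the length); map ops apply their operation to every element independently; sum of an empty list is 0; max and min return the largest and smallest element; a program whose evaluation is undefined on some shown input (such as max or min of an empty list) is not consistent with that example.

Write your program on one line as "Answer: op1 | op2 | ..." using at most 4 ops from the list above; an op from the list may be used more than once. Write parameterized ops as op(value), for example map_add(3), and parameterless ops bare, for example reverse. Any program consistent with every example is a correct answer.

drop(3) | drop(1) | sum

Check, running the answer program on each example:
  [-22, 40, -38, -41] -> [-41] -> [] -> 0
  [-13, 27, -4] -> [] -> [] -> 0
  [-22, -4, -24, -39, -13, -41, -33] -> [-39, -13, -41, -33] -> [-13, -41, -33] -> -87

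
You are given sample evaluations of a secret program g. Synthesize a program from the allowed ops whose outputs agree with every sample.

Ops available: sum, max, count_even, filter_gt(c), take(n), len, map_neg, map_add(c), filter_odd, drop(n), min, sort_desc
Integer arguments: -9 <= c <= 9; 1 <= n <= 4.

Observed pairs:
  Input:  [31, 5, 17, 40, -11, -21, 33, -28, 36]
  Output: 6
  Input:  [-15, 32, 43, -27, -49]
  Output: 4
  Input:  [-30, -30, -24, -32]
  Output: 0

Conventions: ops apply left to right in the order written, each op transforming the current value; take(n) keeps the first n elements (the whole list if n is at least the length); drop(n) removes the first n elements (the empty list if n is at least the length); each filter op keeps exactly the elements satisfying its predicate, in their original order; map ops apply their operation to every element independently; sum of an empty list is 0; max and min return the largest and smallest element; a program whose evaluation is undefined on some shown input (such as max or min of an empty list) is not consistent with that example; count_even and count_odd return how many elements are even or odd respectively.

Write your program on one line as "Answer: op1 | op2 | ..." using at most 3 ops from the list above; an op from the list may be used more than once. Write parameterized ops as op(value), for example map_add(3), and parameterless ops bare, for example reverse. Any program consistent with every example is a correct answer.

filter_odd | len

Check, running the answer program on each example:
  [31, 5, 17, 40, -11, -21, 33, -28, 36] -> [31, 5, 17, -11, -21, 33] -> 6
  [-15, 32, 43, -27, -49] -> [-15, 43, -27, -49] -> 4
  [-30, -30, -24, -32] -> [] -> 0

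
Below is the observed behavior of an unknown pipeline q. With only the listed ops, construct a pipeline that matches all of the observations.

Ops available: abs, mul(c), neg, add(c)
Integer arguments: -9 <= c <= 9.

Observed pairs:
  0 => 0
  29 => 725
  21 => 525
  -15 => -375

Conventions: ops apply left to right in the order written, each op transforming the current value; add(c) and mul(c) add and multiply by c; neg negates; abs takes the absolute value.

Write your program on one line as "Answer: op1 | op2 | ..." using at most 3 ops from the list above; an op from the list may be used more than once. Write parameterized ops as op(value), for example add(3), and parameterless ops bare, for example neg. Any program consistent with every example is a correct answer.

mul(5) | mul(-5) | neg

Check, running the answer program on each example:
  0 -> 0 -> 0 -> 0
  29 -> 145 -> -725 -> 725
  21 -> 105 -> -525 -> 525
  -15 -> -75 -> 375 -> -375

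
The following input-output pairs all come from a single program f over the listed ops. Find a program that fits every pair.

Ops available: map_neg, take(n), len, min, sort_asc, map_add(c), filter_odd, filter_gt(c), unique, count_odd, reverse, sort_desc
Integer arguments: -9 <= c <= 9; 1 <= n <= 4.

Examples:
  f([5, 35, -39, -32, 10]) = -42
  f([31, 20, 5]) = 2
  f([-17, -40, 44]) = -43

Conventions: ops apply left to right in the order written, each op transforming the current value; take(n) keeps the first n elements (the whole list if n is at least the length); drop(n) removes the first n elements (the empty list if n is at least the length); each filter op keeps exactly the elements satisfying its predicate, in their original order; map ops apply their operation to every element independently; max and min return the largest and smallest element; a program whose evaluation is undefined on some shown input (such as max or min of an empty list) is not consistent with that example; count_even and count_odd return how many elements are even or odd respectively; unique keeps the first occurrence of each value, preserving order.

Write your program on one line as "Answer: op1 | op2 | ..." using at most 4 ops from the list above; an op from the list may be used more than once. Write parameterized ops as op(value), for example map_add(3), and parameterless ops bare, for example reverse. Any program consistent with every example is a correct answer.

map_add(-3) | sort_asc | min

Check, running the answer program on each example:
  [5, 35, -39, -32, 10] -> [2, 32, -42, -35, 7] -> [-42, -35, 2, 7, 32] -> -42
  [31, 20, 5] -> [28, 17, 2] -> [2, 17, 28] -> 2
  [-17, -40, 44] -> [-20, -43, 41] -> [-43, -20, 41] -> -43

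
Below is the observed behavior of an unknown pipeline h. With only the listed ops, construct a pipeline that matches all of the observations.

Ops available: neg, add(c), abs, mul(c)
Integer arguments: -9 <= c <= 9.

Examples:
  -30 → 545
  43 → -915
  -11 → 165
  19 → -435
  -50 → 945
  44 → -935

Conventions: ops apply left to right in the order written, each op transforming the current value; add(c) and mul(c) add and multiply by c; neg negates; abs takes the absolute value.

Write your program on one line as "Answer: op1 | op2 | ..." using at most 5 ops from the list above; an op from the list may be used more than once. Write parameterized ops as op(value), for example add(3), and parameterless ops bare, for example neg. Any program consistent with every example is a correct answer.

mul(-4) | add(-6) | add(-5) | mul(5)

Check, running the answer program on each example:
  -30 -> 120 -> 114 -> 109 -> 545
  43 -> -172 -> -178 -> -183 -> -915
  -11 -> 44 -> 38 -> 33 -> 165
  19 -> -76 -> -82 -> -87 -> -435
  -50 -> 200 -> 194 -> 189 -> 945
  44 -> -176 -> -182 -> -187 -> -935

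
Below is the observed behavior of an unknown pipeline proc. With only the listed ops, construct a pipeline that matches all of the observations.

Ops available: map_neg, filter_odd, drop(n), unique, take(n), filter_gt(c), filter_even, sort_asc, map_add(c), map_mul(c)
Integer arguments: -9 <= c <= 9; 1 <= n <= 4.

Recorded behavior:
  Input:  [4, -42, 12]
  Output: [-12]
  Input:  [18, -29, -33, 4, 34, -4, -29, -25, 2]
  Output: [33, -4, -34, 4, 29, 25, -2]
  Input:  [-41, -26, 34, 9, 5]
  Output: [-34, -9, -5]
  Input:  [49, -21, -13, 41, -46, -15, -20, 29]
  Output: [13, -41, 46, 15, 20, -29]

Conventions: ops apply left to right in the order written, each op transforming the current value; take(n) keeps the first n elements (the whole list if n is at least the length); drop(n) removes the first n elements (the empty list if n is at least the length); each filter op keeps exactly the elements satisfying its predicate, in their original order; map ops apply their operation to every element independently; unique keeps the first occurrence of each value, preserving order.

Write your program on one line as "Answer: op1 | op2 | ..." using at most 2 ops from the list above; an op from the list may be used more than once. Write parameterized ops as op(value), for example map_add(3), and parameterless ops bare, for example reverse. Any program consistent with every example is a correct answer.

map_neg | drop(2)

Check, running the answer program on each example:
  [4, -42, 12] -> [-4, 42, -12] -> [-12]
  [18, -29, -33, 4, 34, -4, -29, -25, 2] -> [-18, 29, 33, -4, -34, 4, 29, 25, -2] -> [33, -4, -34, 4, 29, 25, -2]
  [-41, -26, 34, 9, 5] -> [41, 26, -34, -9, -5] -> [-34, -9, -5]
  [49, -21, -13, 41, -46, -15, -20, 29] -> [-49, 21, 13, -41, 46, 15, 20, -29] -> [13, -41, 46, 15, 20, -29]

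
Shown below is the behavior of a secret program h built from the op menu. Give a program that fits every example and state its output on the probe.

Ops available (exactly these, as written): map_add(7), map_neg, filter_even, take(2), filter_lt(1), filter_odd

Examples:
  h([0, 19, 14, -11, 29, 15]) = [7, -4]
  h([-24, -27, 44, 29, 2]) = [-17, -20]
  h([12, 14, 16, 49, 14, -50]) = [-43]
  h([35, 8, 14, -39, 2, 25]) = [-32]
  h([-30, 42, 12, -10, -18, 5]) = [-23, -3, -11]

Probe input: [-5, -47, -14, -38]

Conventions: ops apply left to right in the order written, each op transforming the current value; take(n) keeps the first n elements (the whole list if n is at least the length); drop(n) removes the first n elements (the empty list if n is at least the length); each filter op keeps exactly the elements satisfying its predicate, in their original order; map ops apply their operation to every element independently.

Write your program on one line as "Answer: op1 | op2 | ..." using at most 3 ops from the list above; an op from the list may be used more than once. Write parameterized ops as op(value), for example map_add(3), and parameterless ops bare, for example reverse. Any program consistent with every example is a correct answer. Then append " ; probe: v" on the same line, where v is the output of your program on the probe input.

filter_lt(1) | map_add(7) ; probe: [2, -40, -7, -31]

Check, running the answer program on each example:
  [0, 19, 14, -11, 29, 15] -> [0, -11] -> [7, -4]
  [-24, -27, 44, 29, 2] -> [-24, -27] -> [-17, -20]
  [12, 14, 16, 49, 14, -50] -> [-50] -> [-43]
  [35, 8, 14, -39, 2, 25] -> [-39] -> [-32]
  [-30, 42, 12, -10, -18, 5] -> [-30, -10, -18] -> [-23, -3, -11]
  probe: [-5, -47, -14, -38] -> [-5, -47, -14, -38] -> [2, -40, -7, -31]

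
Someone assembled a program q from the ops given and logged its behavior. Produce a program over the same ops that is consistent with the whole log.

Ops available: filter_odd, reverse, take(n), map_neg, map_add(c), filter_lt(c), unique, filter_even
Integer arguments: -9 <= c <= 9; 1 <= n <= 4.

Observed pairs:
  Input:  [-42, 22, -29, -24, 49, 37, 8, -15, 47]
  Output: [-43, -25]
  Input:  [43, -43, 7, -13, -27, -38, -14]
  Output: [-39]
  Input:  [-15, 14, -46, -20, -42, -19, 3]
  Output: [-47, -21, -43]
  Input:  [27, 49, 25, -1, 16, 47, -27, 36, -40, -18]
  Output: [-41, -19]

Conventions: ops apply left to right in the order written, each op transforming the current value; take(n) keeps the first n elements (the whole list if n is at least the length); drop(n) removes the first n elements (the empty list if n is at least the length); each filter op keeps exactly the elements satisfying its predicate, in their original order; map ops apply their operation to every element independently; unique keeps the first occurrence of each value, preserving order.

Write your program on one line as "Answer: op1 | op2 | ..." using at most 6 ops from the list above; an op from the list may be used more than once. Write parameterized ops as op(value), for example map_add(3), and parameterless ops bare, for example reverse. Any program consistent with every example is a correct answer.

filter_lt(2) | filter_lt(-8) | take(4) | map_add(-1) | filter_odd

Check, running the answer program on each example:
  [-42, 22, -29, -24, 49, 37, 8, -15, 47] -> [-42, -29, -24, -15] -> [-42, -29, -24, -15] -> [-42, -29, -24, -15] -> [-43, -30, -25, -16] -> [-43, -25]
  [43, -43, 7, -13, -27, -38, -14] -> [-43, -13, -27, -38, -14] -> [-43, -13, -27, -38, -14] -> [-43, -13, -27, -38] -> [-44, -14, -28, -39] -> [-39]
  [-15, 14, -46, -20, -42, -19, 3] -> [-15, -46, -20, -42, -19] -> [-15, -46, -20, -42, -19] -> [-15, -46, -20, -42] -> [-16, -47, -21, -43] -> [-47, -21, -43]
  [27, 49, 25, -1, 16, 47, -27, 36, -40, -18] -> [-1, -27, -40, -18] -> [-27, -40, -18] -> [-27, -40, -18] -> [-28, -41, -19] -> [-41, -19]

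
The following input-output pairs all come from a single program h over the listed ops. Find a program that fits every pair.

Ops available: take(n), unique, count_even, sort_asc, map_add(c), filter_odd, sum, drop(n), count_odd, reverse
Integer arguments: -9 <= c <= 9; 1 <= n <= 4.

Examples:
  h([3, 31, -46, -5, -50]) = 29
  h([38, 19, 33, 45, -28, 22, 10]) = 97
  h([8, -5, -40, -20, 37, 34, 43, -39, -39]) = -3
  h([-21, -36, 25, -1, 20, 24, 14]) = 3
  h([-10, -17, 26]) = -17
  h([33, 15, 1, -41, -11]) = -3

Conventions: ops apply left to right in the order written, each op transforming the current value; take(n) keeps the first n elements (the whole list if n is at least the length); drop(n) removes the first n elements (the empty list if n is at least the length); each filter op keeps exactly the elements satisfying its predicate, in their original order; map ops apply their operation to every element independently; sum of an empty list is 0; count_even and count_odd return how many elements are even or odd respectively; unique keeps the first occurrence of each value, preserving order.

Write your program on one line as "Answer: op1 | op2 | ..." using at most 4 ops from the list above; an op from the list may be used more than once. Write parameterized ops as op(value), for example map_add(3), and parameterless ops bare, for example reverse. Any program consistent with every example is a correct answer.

filter_odd | reverse | sum

Check, running the answer program on each example:
  [3, 31, -46, -5, -50] -> [3, 31, -5] -> [-5, 31, 3] -> 29
  [38, 19, 33, 45, -28, 22, 10] -> [19, 33, 45] -> [45, 33, 19] -> 97
  [8, -5, -40, -20, 37, 34, 43, -39, -39] -> [-5, 37, 43, -39, -39] -> [-39, -39, 43, 37, -5] -> -3
  [-21, -36, 25, -1, 20, 24, 14] -> [-21, 25, -1] -> [-1, 25, -21] -> 3
  [-10, -17, 26] -> [-17] -> [-17] -> -17
  [33, 15, 1, -41, -11] -> [33, 15, 1, -41, -11] -> [-11, -41, 1, 15, 33] -> -3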